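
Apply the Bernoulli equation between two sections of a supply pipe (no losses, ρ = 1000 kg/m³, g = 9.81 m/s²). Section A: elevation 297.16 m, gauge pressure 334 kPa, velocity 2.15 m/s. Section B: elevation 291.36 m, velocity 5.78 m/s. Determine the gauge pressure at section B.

P₂ ≈ 377 kPa

Pressure head at A: ψ₁ = P₁/(ρg) = 334×1000 / (1000 × 9.81) = 34.05 m.
Velocity heads: v₁²/2g = 2.15²/19.62 = 0.236 m; v₂²/2g = 5.78²/19.62 = 1.703 m.
Total head H = z₁ + ψ₁ + v₁²/2g = 297.16 + 34.05 + 0.236 = 331.45 m.
ψ₂ = H − z₂ − v₂²/2g = 331.45 − 291.36 − 1.703 = 38.39 m.
P₂ = ρgψ₂ = 1000 × 9.81 × 38.39 ≈ 377 kPa.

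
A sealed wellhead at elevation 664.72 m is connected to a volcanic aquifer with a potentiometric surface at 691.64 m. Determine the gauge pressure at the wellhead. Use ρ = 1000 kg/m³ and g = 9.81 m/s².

Head above the cap: Δh = 691.64 − 664.72 = 26.92 m.
P = ρgΔh = 1000 × 9.81 × 26.92 = 264085 Pa ≈ 264 kPa.

P ≈ 264 kPa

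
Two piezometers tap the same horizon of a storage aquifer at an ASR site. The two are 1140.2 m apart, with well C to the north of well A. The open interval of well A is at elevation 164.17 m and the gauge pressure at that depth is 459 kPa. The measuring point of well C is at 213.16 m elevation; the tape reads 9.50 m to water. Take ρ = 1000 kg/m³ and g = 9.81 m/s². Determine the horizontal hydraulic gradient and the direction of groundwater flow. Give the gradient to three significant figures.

Pressure head at well A: ψ = P/(ρg) = 459×1000 / (1000 × 9.81) = 46.79 m.
Total head at well A: h = z + ψ = 164.17 + 46.79 = 210.96 m.
Total head at well C: h = 213.16 − 9.50 = 203.66 m.
Head difference: h(well A) − h(well C) = 210.96 − 203.66 = 7.30 m.
Hydraulic gradient: i = |Δh| / L = 7.30 / 1140.2 = 0.00640.
Flow is from higher to lower head: from well A toward well C, i.e. toward the north.

i ≈ 0.00640; groundwater flows toward the north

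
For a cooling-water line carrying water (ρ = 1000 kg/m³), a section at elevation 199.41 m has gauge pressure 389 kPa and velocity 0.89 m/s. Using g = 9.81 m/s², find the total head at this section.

Pressure head ψ = P/(ρg) = 389×1000 / (1000 × 9.81) = 39.65 m.
Velocity head = v²/(2g) = 0.89² / (2 × 9.81) = 0.040 m.
h = z + ψ + v²/(2g) = 199.41 + 39.65 + 0.040 = 239.10 m.

h ≈ 239.10 m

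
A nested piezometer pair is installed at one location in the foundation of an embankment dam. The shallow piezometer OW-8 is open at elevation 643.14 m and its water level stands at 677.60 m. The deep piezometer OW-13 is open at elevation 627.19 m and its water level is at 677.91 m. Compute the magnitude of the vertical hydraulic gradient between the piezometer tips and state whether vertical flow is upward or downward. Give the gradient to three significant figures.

Total head at OW-8: h = 677.60 m (water level in the standpipe).
Total head at OW-13: h = 677.91 m.
Δh = h(OW-8) − h(OW-13) = 677.60 − 677.91 = -0.31 m.
Vertical separation Δz = 643.14 − 627.19 = 15.95 m.
|i_v| = |Δh| / Δz = 0.31 / 15.95 = 0.0194.
Head is higher in the deep piezometer, so vertical flow is upward (discharge condition).

|i_v| ≈ 0.0194; vertical flow is upward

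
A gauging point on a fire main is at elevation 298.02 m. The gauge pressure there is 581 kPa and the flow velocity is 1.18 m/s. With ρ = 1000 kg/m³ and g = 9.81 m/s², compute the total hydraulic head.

h ≈ 357.32 m

Pressure head ψ = P/(ρg) = 581×1000 / (1000 × 9.81) = 59.23 m.
Velocity head = v²/(2g) = 1.18² / (2 × 9.81) = 0.071 m.
h = z + ψ + v²/(2g) = 298.02 + 59.23 + 0.071 = 357.32 m.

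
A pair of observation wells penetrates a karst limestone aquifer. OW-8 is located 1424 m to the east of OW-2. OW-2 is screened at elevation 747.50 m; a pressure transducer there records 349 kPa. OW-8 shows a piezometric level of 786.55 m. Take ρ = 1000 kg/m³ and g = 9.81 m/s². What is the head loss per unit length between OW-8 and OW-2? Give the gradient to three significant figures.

i ≈ 0.00244 m/m

Pressure head at OW-2: ψ = P/(ρg) = 349×1000 / (1000 × 9.81) = 35.58 m.
Total head at OW-2: h = z + ψ = 747.50 + 35.58 = 783.08 m.
Total head at OW-8: h = 786.55 m (water level in the piezometer is the total head).
Head difference: h(OW-2) − h(OW-8) = 783.08 − 786.55 = -3.47 m.
Hydraulic gradient: i = |Δh| / L = 3.47 / 1424 = 0.00244.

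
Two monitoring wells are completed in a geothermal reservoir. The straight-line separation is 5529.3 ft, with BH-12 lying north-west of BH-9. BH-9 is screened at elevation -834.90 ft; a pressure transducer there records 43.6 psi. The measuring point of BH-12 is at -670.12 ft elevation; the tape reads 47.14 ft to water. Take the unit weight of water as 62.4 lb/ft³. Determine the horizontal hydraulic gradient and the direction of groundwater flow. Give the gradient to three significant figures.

Pressure head at BH-9: ψ = 144·P/γ = 144 × 43.6 / 62.4 = 100.62 ft.
Total head at BH-9: h = z + ψ = -834.90 + 100.62 = -734.28 ft.
Total head at BH-12: h = -670.12 − 47.14 = -717.26 ft.
Head difference: h(BH-9) − h(BH-12) = -734.28 − (-717.26) = -17.02 ft.
Hydraulic gradient: i = |Δh| / L = 17.02 / 5529.3 = 0.00308.
Flow is from higher to lower head: from BH-12 toward BH-9, i.e. toward the south-east.

i ≈ 0.00308; groundwater flows toward the south-east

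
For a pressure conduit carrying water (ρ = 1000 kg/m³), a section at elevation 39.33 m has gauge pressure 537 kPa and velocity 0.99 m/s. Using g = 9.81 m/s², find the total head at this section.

Pressure head ψ = P/(ρg) = 537×1000 / (1000 × 9.81) = 54.74 m.
Velocity head = v²/(2g) = 0.99² / (2 × 9.81) = 0.050 m.
h = z + ψ + v²/(2g) = 39.33 + 54.74 + 0.050 = 94.12 m.

h ≈ 94.12 m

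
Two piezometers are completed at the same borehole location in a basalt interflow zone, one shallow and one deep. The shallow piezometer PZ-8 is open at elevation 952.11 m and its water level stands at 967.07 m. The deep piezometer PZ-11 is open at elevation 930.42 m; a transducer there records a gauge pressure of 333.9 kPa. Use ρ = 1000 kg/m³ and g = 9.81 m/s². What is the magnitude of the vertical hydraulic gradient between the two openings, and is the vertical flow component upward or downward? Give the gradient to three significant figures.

|i_v| ≈ 0.120; vertical flow is downward

Total head at PZ-8: h = 967.07 m (water level in the standpipe).
Pressure head at PZ-11: ψ = P/(ρg) = 333.9×1000 / (1000 × 9.81) = 34.04 m.
Total head at PZ-11: h = z + ψ = 930.42 + 34.04 = 964.46 m.
Δh = h(PZ-8) − h(PZ-11) = 967.07 − 964.46 = 2.61 m.
Vertical separation Δz = 952.11 − 930.42 = 21.69 m.
|i_v| = |Δh| / Δz = 2.61 / 21.69 = 0.120.
Head is higher in the shallow piezometer, so vertical flow is downward (recharge condition).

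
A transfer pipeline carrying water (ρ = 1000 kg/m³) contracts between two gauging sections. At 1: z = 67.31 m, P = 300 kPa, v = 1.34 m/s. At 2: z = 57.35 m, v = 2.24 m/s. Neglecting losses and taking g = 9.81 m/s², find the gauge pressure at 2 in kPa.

Pressure head at 1: ψ₁ = P₁/(ρg) = 300×1000 / (1000 × 9.81) = 30.58 m.
Velocity heads: v₁²/2g = 1.34²/19.62 = 0.092 m; v₂²/2g = 2.24²/19.62 = 0.256 m.
Total head H = z₁ + ψ₁ + v₁²/2g = 67.31 + 30.58 + 0.092 = 97.98 m.
ψ₂ = H − z₂ − v₂²/2g = 97.98 − 57.35 − 0.256 = 40.37 m.
P₂ = ρgψ₂ = 1000 × 9.81 × 40.37 ≈ 396 kPa.

P₂ ≈ 396 kPa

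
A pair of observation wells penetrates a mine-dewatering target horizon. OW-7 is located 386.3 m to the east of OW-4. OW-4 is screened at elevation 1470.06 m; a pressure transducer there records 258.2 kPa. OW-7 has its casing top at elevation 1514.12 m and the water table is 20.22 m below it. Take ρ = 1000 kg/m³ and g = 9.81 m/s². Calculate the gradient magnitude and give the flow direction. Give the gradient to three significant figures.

Pressure head at OW-4: ψ = P/(ρg) = 258.2×1000 / (1000 × 9.81) = 26.32 m.
Total head at OW-4: h = z + ψ = 1470.06 + 26.32 = 1496.38 m.
Total head at OW-7: h = 1514.12 − 20.22 = 1493.90 m.
Head difference: h(OW-4) − h(OW-7) = 1496.38 − 1493.90 = 2.48 m.
Hydraulic gradient: i = |Δh| / L = 2.48 / 386.3 = 0.00642.
Flow is from higher to lower head: from OW-4 toward OW-7, i.e. toward the east.

i ≈ 0.00642; groundwater flows toward the east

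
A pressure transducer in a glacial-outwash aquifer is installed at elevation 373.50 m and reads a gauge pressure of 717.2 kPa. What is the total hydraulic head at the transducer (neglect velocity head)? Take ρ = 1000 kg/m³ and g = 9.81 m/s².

h ≈ 446.61 m

ψ = P/(ρg) = 717.2×1000 / (1000 × 9.81) = 73.11 m.
h = z + ψ = 373.50 + 73.11 = 446.61 m.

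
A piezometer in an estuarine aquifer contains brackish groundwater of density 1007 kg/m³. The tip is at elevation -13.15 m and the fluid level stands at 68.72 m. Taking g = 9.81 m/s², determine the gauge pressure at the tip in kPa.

Pressure head ψ = h − z = 68.72 − (-13.15) = 81.87 m.
P = ρgψ = 1007 × 9.81 × 81.87 = 808767 Pa ≈ 809 kPa.

P ≈ 809 kPa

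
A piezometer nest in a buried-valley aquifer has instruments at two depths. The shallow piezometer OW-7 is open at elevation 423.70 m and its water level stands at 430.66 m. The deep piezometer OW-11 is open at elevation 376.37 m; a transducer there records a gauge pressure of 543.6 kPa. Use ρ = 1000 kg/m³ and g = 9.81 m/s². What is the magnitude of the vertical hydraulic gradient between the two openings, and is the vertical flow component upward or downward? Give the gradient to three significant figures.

|i_v| ≈ 0.0237; vertical flow is upward

Total head at OW-7: h = 430.66 m (water level in the standpipe).
Pressure head at OW-11: ψ = P/(ρg) = 543.6×1000 / (1000 × 9.81) = 55.41 m.
Total head at OW-11: h = z + ψ = 376.37 + 55.41 = 431.78 m.
Δh = h(OW-7) − h(OW-11) = 430.66 − 431.78 = -1.12 m.
Vertical separation Δz = 423.70 − 376.37 = 47.33 m.
|i_v| = |Δh| / Δz = 1.12 / 47.33 = 0.0237.
Head is higher in the deep piezometer, so vertical flow is upward (discharge condition).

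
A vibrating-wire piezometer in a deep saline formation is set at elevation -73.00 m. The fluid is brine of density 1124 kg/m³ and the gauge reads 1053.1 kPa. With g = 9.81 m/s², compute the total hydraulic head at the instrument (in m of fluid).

h ≈ 22.51 m

ψ = P/(ρg) = 1053.1×1000 / (1124 × 9.81) = 95.51 m.
h = z + ψ = -73.00 + 95.51 = 22.51 m.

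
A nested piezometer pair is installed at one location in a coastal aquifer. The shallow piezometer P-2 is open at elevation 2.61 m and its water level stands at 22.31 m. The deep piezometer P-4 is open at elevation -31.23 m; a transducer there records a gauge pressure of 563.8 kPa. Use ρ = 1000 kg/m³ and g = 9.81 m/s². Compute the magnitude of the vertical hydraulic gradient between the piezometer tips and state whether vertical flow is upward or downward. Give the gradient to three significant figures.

Total head at P-2: h = 22.31 m (water level in the standpipe).
Pressure head at P-4: ψ = P/(ρg) = 563.8×1000 / (1000 × 9.81) = 57.47 m.
Total head at P-4: h = z + ψ = -31.23 + 57.47 = 26.24 m.
Δh = h(P-2) − h(P-4) = 22.31 − 26.24 = -3.93 m.
Vertical separation Δz = 2.61 − (-31.23) = 33.84 m.
|i_v| = |Δh| / Δz = 3.93 / 33.84 = 0.116.
Head is higher in the deep piezometer, so vertical flow is upward (discharge condition).

|i_v| ≈ 0.116; vertical flow is upward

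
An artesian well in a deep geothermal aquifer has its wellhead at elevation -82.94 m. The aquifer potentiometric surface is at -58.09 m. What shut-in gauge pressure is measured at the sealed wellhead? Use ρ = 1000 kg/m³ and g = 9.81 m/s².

Head above the cap: Δh = -58.09 − (-82.94) = 24.85 m.
P = ρgΔh = 1000 × 9.81 × 24.85 = 243778 Pa ≈ 244 kPa.

P ≈ 244 kPa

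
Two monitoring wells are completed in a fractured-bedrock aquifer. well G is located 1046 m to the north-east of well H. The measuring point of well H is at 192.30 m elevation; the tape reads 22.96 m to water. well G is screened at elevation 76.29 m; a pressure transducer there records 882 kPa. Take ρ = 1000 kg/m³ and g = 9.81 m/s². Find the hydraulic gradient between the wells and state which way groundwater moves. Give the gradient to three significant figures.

i ≈ 0.00300; groundwater flows toward the north-east

Total head at well H: h = 192.30 − 22.96 = 169.34 m.
Pressure head at well G: ψ = P/(ρg) = 882×1000 / (1000 × 9.81) = 89.91 m.
Total head at well G: h = z + ψ = 76.29 + 89.91 = 166.20 m.
Head difference: h(well H) − h(well G) = 169.34 − 166.20 = 3.14 m.
Hydraulic gradient: i = |Δh| / L = 3.14 / 1046 = 0.00300.
Flow is from higher to lower head: from well H toward well G, i.e. toward the north-east.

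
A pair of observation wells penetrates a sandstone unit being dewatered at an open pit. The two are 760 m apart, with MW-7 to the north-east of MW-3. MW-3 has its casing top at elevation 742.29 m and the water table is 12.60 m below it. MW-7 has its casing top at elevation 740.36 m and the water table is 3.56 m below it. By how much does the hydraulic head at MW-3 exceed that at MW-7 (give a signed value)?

Total head at MW-3: h = 742.29 − 12.60 = 729.69 m.
Total head at MW-7: h = 740.36 − 3.56 = 736.80 m.
Head difference: h(MW-3) − h(MW-7) = 729.69 − 736.80 = -7.11 m.

Δh ≈ -7.11 m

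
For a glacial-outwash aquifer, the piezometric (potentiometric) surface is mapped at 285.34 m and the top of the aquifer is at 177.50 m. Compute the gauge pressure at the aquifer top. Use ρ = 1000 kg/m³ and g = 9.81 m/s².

Pressure head at the aquifer top: ψ = h − z = 285.34 − 177.50 = 107.84 m.
P = ρgψ = 1000 × 9.81 × 107.84 = 1057910 Pa ≈ 1060 kPa.

P ≈ 1060 kPa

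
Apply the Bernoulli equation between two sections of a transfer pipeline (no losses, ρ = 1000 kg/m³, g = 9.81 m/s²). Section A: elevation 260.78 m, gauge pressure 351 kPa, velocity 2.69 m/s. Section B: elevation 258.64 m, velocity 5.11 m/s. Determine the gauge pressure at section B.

P₂ ≈ 363 kPa

Pressure head at A: ψ₁ = P₁/(ρg) = 351×1000 / (1000 × 9.81) = 35.78 m.
Velocity heads: v₁²/2g = 2.69²/19.62 = 0.369 m; v₂²/2g = 5.11²/19.62 = 1.331 m.
Total head H = z₁ + ψ₁ + v₁²/2g = 260.78 + 35.78 + 0.369 = 296.93 m.
ψ₂ = H − z₂ − v₂²/2g = 296.93 − 258.64 − 1.331 = 36.96 m.
P₂ = ρgψ₂ = 1000 × 9.81 × 36.96 ≈ 363 kPa.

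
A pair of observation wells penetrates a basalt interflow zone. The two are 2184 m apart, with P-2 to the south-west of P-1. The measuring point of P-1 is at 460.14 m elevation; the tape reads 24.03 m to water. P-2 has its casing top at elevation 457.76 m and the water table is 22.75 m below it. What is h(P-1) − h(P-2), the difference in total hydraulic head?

Total head at P-1: h = 460.14 − 24.03 = 436.11 m.
Total head at P-2: h = 457.76 − 22.75 = 435.01 m.
Head difference: h(P-1) − h(P-2) = 436.11 − 435.01 = 1.10 m.

Δh ≈ 1.10 m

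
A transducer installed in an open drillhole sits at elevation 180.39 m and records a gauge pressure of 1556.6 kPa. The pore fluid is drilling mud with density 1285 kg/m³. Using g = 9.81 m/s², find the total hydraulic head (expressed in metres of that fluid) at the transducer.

h ≈ 303.87 m

ψ = P/(ρg) = 1556.6×1000 / (1285 × 9.81) = 123.48 m.
h = z + ψ = 180.39 + 123.48 = 303.87 m.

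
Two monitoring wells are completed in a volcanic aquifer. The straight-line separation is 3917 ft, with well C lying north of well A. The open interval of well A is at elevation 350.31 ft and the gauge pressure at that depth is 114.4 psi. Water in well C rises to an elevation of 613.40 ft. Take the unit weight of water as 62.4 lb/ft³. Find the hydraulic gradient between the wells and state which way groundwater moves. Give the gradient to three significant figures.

Pressure head at well A: ψ = 144·P/γ = 144 × 114.4 / 62.4 = 264.00 ft.
Total head at well A: h = z + ψ = 350.31 + 264.00 = 614.31 ft.
Total head at well C: h = 613.40 ft (water level in the piezometer is the total head).
Head difference: h(well A) − h(well C) = 614.31 − 613.40 = 0.91 ft.
Hydraulic gradient: i = |Δh| / L = 0.91 / 3917 = 0.000232.
Flow is from higher to lower head: from well A toward well C, i.e. toward the north.

i ≈ 0.000232; groundwater flows toward the north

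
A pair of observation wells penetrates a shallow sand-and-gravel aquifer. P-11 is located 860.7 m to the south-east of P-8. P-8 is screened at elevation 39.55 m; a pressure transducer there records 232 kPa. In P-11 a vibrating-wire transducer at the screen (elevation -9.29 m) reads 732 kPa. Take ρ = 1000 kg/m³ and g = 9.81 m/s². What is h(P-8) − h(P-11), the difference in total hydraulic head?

Δh ≈ -2.13 m

Pressure head at P-8: ψ = P/(ρg) = 232×1000 / (1000 × 9.81) = 23.65 m.
Total head at P-8: h = z + ψ = 39.55 + 23.65 = 63.20 m.
Pressure head at P-11: ψ = P/(ρg) = 732×1000 / (1000 × 9.81) = 74.62 m.
Total head at P-11: h = z + ψ = -9.29 + 74.62 = 65.33 m.
Head difference: h(P-8) − h(P-11) = 63.20 − 65.33 = -2.13 m.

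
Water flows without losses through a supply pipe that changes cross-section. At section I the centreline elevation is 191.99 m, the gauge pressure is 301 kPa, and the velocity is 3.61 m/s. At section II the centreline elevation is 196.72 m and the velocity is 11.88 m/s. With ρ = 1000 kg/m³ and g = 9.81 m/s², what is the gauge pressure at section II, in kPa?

P₂ ≈ 191 kPa

Pressure head at I: ψ₁ = P₁/(ρg) = 301×1000 / (1000 × 9.81) = 30.68 m.
Velocity heads: v₁²/2g = 3.61²/19.62 = 0.664 m; v₂²/2g = 11.88²/19.62 = 7.193 m.
Total head H = z₁ + ψ₁ + v₁²/2g = 191.99 + 30.68 + 0.664 = 223.33 m.
ψ₂ = H − z₂ − v₂²/2g = 223.33 − 196.72 − 7.193 = 19.42 m.
P₂ = ρgψ₂ = 1000 × 9.81 × 19.42 ≈ 191 kPa.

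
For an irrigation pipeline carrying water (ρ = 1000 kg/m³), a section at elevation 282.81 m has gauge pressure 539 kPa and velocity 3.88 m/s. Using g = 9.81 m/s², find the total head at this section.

h ≈ 338.52 m

Pressure head ψ = P/(ρg) = 539×1000 / (1000 × 9.81) = 54.94 m.
Velocity head = v²/(2g) = 3.88² / (2 × 9.81) = 0.767 m.
h = z + ψ + v²/(2g) = 282.81 + 54.94 + 0.767 = 338.52 m.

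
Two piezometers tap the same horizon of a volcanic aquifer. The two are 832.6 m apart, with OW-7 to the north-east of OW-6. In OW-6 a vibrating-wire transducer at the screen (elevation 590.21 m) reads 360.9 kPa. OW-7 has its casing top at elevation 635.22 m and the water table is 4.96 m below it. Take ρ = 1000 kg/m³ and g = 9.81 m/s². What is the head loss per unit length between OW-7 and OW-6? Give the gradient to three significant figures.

i ≈ 0.00392 m/m

Pressure head at OW-6: ψ = P/(ρg) = 360.9×1000 / (1000 × 9.81) = 36.79 m.
Total head at OW-6: h = z + ψ = 590.21 + 36.79 = 627.00 m.
Total head at OW-7: h = 635.22 − 4.96 = 630.26 m.
Head difference: h(OW-6) − h(OW-7) = 627.00 − 630.26 = -3.26 m.
Hydraulic gradient: i = |Δh| / L = 3.26 / 832.6 = 0.00392.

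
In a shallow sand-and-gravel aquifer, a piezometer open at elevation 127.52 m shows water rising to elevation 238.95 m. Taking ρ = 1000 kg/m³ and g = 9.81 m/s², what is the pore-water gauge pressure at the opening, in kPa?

P ≈ 1090 kPa

Pressure head ψ = h − z = 238.95 − 127.52 = 111.43 m.
P = ρgψ = 1000 × 9.81 × 111.43 = 1093128 Pa ≈ 1090 kPa.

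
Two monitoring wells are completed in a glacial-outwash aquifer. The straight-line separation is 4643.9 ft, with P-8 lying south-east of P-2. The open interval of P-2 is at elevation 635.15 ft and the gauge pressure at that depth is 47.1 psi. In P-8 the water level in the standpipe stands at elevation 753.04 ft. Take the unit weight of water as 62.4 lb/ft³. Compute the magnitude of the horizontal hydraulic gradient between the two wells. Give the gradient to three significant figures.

i ≈ 0.00198

Pressure head at P-2: ψ = 144·P/γ = 144 × 47.1 / 62.4 = 108.69 ft.
Total head at P-2: h = z + ψ = 635.15 + 108.69 = 743.84 ft.
Total head at P-8: h = 753.04 ft (water level in the piezometer is the total head).
Head difference: h(P-2) − h(P-8) = 743.84 − 753.04 = -9.20 ft.
Hydraulic gradient: i = |Δh| / L = 9.20 / 4643.9 = 0.00198.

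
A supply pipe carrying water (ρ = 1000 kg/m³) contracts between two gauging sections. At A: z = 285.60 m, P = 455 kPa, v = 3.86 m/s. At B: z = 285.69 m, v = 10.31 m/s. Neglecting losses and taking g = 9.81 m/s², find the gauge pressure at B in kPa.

Pressure head at A: ψ₁ = P₁/(ρg) = 455×1000 / (1000 × 9.81) = 46.38 m.
Velocity heads: v₁²/2g = 3.86²/19.62 = 0.759 m; v₂²/2g = 10.31²/19.62 = 5.418 m.
Total head H = z₁ + ψ₁ + v₁²/2g = 285.60 + 46.38 + 0.759 = 332.74 m.
ψ₂ = H − z₂ − v₂²/2g = 332.74 − 285.69 − 5.418 = 41.63 m.
P₂ = ρgψ₂ = 1000 × 9.81 × 41.63 ≈ 408 kPa.

P₂ ≈ 408 kPa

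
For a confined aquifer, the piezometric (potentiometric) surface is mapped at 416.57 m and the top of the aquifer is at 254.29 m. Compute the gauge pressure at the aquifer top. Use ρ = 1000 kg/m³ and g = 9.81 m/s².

P ≈ 1590 kPa

Pressure head at the aquifer top: ψ = h − z = 416.57 − 254.29 = 162.28 m.
P = ρgψ = 1000 × 9.81 × 162.28 = 1591967 Pa ≈ 1590 kPa.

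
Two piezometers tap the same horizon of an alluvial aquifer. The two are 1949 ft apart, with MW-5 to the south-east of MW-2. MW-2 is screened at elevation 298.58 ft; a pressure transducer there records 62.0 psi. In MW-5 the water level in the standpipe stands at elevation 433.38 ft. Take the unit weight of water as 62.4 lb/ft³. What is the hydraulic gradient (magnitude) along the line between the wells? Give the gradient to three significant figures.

Pressure head at MW-2: ψ = 144·P/γ = 144 × 62.0 / 62.4 = 143.08 ft.
Total head at MW-2: h = z + ψ = 298.58 + 143.08 = 441.66 ft.
Total head at MW-5: h = 433.38 ft (water level in the piezometer is the total head).
Head difference: h(MW-2) − h(MW-5) = 441.66 − 433.38 = 8.28 ft.
Hydraulic gradient: i = |Δh| / L = 8.28 / 1949 = 0.00425.

i ≈ 0.00425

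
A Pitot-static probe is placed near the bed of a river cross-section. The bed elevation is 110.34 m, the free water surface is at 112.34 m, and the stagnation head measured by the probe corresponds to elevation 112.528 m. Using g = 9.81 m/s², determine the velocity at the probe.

v ≈ 1.92 m/s

Near the bed, under hydrostatic conditions, the piezometric head (z + ψ) equals the free-surface elevation, 112.34 m.
Velocity head = total − piezometric = 112.528 − 112.34 = 0.188 m.
v = √(2g·h_v) = √(2 × 9.81 × 0.188) = 1.92 m/s.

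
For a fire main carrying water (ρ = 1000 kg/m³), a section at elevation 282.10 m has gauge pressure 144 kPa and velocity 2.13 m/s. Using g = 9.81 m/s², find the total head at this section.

h ≈ 297.01 m

Pressure head ψ = P/(ρg) = 144×1000 / (1000 × 9.81) = 14.68 m.
Velocity head = v²/(2g) = 2.13² / (2 × 9.81) = 0.231 m.
h = z + ψ + v²/(2g) = 282.10 + 14.68 + 0.231 = 297.01 m.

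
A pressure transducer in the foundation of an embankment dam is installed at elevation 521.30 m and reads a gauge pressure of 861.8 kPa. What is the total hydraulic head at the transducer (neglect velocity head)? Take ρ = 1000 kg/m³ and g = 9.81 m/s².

ψ = P/(ρg) = 861.8×1000 / (1000 × 9.81) = 87.85 m.
h = z + ψ = 521.30 + 87.85 = 609.15 m.

h ≈ 609.15 m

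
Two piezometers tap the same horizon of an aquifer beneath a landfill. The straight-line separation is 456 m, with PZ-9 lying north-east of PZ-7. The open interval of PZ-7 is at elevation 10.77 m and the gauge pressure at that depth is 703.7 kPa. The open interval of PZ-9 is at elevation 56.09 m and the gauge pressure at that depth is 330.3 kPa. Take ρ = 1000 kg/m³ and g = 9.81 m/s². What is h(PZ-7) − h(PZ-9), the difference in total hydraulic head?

Δh ≈ -7.26 m

Pressure head at PZ-7: ψ = P/(ρg) = 703.7×1000 / (1000 × 9.81) = 71.73 m.
Total head at PZ-7: h = z + ψ = 10.77 + 71.73 = 82.50 m.
Pressure head at PZ-9: ψ = P/(ρg) = 330.3×1000 / (1000 × 9.81) = 33.67 m.
Total head at PZ-9: h = z + ψ = 56.09 + 33.67 = 89.76 m.
Head difference: h(PZ-7) − h(PZ-9) = 82.50 − 89.76 = -7.26 m.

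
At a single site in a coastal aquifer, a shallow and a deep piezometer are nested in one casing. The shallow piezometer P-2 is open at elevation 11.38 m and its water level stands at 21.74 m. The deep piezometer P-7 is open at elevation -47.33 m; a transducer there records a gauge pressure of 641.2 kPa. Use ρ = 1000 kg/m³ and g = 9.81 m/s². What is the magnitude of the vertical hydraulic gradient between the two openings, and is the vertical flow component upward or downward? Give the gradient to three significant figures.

|i_v| ≈ 0.0632; vertical flow is downward

Total head at P-2: h = 21.74 m (water level in the standpipe).
Pressure head at P-7: ψ = P/(ρg) = 641.2×1000 / (1000 × 9.81) = 65.36 m.
Total head at P-7: h = z + ψ = -47.33 + 65.36 = 18.03 m.
Δh = h(P-2) − h(P-7) = 21.74 − 18.03 = 3.71 m.
Vertical separation Δz = 11.38 − (-47.33) = 58.71 m.
|i_v| = |Δh| / Δz = 3.71 / 58.71 = 0.0632.
Head is higher in the shallow piezometer, so vertical flow is downward (recharge condition).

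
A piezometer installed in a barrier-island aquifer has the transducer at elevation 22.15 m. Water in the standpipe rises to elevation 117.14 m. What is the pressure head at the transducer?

ψ ≈ 94.99 m

Total head h = 117.14 m (the water-surface elevation in the piezometer).
Pressure head ψ = h − z = 117.14 − 22.15 = 94.99 m.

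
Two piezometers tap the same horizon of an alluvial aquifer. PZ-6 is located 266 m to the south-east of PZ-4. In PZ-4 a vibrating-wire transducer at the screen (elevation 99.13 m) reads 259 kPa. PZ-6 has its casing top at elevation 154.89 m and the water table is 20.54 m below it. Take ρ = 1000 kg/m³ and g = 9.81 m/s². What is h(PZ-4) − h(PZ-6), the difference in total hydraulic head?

Δh ≈ -8.82 m

Pressure head at PZ-4: ψ = P/(ρg) = 259×1000 / (1000 × 9.81) = 26.40 m.
Total head at PZ-4: h = z + ψ = 99.13 + 26.40 = 125.53 m.
Total head at PZ-6: h = 154.89 − 20.54 = 134.35 m.
Head difference: h(PZ-4) − h(PZ-6) = 125.53 − 134.35 = -8.82 m.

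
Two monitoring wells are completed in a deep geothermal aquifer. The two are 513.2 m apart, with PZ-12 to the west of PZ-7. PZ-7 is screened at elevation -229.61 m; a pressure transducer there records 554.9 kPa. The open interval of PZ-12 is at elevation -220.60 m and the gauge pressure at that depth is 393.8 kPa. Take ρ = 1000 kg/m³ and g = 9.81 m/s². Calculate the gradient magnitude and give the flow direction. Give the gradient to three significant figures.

i ≈ 0.0144; groundwater flows toward the west

Pressure head at PZ-7: ψ = P/(ρg) = 554.9×1000 / (1000 × 9.81) = 56.56 m.
Total head at PZ-7: h = z + ψ = -229.61 + 56.56 = -173.05 m.
Pressure head at PZ-12: ψ = P/(ρg) = 393.8×1000 / (1000 × 9.81) = 40.14 m.
Total head at PZ-12: h = z + ψ = -220.60 + 40.14 = -180.46 m.
Head difference: h(PZ-7) − h(PZ-12) = -173.05 − (-180.46) = 7.41 m.
Hydraulic gradient: i = |Δh| / L = 7.41 / 513.2 = 0.0144.
Flow is from higher to lower head: from PZ-7 toward PZ-12, i.e. toward the west.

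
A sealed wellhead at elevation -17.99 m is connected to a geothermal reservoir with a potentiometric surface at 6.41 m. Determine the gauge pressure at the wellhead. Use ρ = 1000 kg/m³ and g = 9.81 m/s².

Head above the cap: Δh = 6.41 − (-17.99) = 24.40 m.
P = ρgΔh = 1000 × 9.81 × 24.40 = 239364 Pa ≈ 239 kPa.

P ≈ 239 kPa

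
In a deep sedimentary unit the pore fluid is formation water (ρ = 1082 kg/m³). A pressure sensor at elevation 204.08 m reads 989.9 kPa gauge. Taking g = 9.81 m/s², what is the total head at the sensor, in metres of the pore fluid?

h ≈ 297.34 m

ψ = P/(ρg) = 989.9×1000 / (1082 × 9.81) = 93.26 m.
h = z + ψ = 204.08 + 93.26 = 297.34 m.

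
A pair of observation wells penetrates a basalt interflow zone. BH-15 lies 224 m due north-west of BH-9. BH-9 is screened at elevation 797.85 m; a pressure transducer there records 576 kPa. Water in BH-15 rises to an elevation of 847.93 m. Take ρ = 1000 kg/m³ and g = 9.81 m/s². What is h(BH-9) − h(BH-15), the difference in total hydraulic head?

Pressure head at BH-9: ψ = P/(ρg) = 576×1000 / (1000 × 9.81) = 58.72 m.
Total head at BH-9: h = z + ψ = 797.85 + 58.72 = 856.57 m.
Total head at BH-15: h = 847.93 m (water level in the piezometer is the total head).
Head difference: h(BH-9) − h(BH-15) = 856.57 − 847.93 = 8.64 m.

Δh ≈ 8.64 m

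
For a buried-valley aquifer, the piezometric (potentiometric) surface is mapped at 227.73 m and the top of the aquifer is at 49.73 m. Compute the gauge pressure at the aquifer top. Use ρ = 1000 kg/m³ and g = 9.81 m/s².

P ≈ 1750 kPa

Pressure head at the aquifer top: ψ = h − z = 227.73 − 49.73 = 178.00 m.
P = ρgψ = 1000 × 9.81 × 178.00 = 1746180 Pa ≈ 1750 kPa.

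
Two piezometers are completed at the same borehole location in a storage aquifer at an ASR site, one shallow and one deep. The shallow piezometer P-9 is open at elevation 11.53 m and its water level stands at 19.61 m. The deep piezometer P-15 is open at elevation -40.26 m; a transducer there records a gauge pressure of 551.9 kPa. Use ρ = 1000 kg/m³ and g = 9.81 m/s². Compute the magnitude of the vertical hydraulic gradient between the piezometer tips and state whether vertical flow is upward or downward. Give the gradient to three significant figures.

Total head at P-9: h = 19.61 m (water level in the standpipe).
Pressure head at P-15: ψ = P/(ρg) = 551.9×1000 / (1000 × 9.81) = 56.26 m.
Total head at P-15: h = z + ψ = -40.26 + 56.26 = 16.00 m.
Δh = h(P-9) − h(P-15) = 19.61 − 16.00 = 3.61 m.
Vertical separation Δz = 11.53 − (-40.26) = 51.79 m.
|i_v| = |Δh| / Δz = 3.61 / 51.79 = 0.0697.
Head is higher in the shallow piezometer, so vertical flow is downward (recharge condition).

|i_v| ≈ 0.0697; vertical flow is downward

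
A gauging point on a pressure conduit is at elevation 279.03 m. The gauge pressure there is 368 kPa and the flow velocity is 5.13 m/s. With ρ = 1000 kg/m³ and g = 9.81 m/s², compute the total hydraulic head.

h ≈ 317.88 m

Pressure head ψ = P/(ρg) = 368×1000 / (1000 × 9.81) = 37.51 m.
Velocity head = v²/(2g) = 5.13² / (2 × 9.81) = 1.341 m.
h = z + ψ + v²/(2g) = 279.03 + 37.51 + 1.341 = 317.88 m.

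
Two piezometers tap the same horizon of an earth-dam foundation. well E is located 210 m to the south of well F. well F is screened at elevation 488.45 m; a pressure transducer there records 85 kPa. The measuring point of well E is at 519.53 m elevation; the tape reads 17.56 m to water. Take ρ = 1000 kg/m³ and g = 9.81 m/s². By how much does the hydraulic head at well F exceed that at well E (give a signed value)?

Δh ≈ -4.86 m

Pressure head at well F: ψ = P/(ρg) = 85×1000 / (1000 × 9.81) = 8.66 m.
Total head at well F: h = z + ψ = 488.45 + 8.66 = 497.11 m.
Total head at well E: h = 519.53 − 17.56 = 501.97 m.
Head difference: h(well F) − h(well E) = 497.11 − 501.97 = -4.86 m.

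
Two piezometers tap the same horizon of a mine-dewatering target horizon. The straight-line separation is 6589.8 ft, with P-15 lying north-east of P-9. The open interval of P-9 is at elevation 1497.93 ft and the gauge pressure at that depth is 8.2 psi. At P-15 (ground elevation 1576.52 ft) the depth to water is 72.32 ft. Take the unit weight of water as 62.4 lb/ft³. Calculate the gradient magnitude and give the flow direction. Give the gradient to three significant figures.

Pressure head at P-9: ψ = 144·P/γ = 144 × 8.2 / 62.4 = 18.92 ft.
Total head at P-9: h = z + ψ = 1497.93 + 18.92 = 1516.85 ft.
Total head at P-15: h = 1576.52 − 72.32 = 1504.20 ft.
Head difference: h(P-9) − h(P-15) = 1516.85 − 1504.20 = 12.65 ft.
Hydraulic gradient: i = |Δh| / L = 12.65 / 6589.8 = 0.00192.
Flow is from higher to lower head: from P-9 toward P-15, i.e. toward the north-east.

i ≈ 0.00192; groundwater flows toward the north-east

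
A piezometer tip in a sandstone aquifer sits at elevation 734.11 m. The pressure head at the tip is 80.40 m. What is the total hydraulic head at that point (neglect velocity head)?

h = z + ψ = 734.11 + 80.40 = 814.51 m.

h ≈ 814.51 m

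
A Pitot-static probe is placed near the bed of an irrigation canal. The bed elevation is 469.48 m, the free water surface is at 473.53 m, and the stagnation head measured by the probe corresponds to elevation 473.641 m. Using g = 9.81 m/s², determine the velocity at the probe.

v ≈ 1.48 m/s

Near the bed, under hydrostatic conditions, the piezometric head (z + ψ) equals the free-surface elevation, 473.53 m.
Velocity head = total − piezometric = 473.641 − 473.53 = 0.111 m.
v = √(2g·h_v) = √(2 × 9.81 × 0.111) = 1.48 m/s.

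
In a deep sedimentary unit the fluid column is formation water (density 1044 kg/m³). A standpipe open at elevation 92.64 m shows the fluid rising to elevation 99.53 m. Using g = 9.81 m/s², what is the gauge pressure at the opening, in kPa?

Pressure head ψ = h − z = 99.53 − 92.64 = 6.89 m.
P = ρgψ = 1044 × 9.81 × 6.89 = 70565 Pa ≈ 70.6 kPa.

P ≈ 70.6 kPa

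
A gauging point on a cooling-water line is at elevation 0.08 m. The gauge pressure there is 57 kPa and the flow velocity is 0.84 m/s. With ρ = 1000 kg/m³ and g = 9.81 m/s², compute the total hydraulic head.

h ≈ 5.93 m

Pressure head ψ = P/(ρg) = 57×1000 / (1000 × 9.81) = 5.81 m.
Velocity head = v²/(2g) = 0.84² / (2 × 9.81) = 0.036 m.
h = z + ψ + v²/(2g) = 0.08 + 5.81 + 0.036 = 5.93 m.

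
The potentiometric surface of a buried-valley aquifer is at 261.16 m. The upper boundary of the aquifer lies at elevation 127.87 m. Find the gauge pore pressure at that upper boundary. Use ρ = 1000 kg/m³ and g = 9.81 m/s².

Pressure head at the aquifer top: ψ = h − z = 261.16 − 127.87 = 133.29 m.
P = ρgψ = 1000 × 9.81 × 133.29 = 1307575 Pa ≈ 1310 kPa.

P ≈ 1310 kPa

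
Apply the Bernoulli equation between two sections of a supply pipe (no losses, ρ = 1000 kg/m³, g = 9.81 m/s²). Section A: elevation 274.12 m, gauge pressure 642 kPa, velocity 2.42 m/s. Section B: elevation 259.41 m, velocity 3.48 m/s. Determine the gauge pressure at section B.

P₂ ≈ 783 kPa

Pressure head at A: ψ₁ = P₁/(ρg) = 642×1000 / (1000 × 9.81) = 65.44 m.
Velocity heads: v₁²/2g = 2.42²/19.62 = 0.298 m; v₂²/2g = 3.48²/19.62 = 0.617 m.
Total head H = z₁ + ψ₁ + v₁²/2g = 274.12 + 65.44 + 0.298 = 339.86 m.
ψ₂ = H − z₂ − v₂²/2g = 339.86 − 259.41 − 0.617 = 79.83 m.
P₂ = ρgψ₂ = 1000 × 9.81 × 79.83 ≈ 783 kPa.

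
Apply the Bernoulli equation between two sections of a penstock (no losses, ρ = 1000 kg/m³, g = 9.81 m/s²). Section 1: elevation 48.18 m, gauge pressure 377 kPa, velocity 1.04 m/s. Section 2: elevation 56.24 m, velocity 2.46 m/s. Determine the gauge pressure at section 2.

P₂ ≈ 295 kPa

Pressure head at 1: ψ₁ = P₁/(ρg) = 377×1000 / (1000 × 9.81) = 38.43 m.
Velocity heads: v₁²/2g = 1.04²/19.62 = 0.055 m; v₂²/2g = 2.46²/19.62 = 0.308 m.
Total head H = z₁ + ψ₁ + v₁²/2g = 48.18 + 38.43 + 0.055 = 86.67 m.
ψ₂ = H − z₂ − v₂²/2g = 86.67 − 56.24 − 0.308 = 30.12 m.
P₂ = ρgψ₂ = 1000 × 9.81 × 30.12 ≈ 295 kPa.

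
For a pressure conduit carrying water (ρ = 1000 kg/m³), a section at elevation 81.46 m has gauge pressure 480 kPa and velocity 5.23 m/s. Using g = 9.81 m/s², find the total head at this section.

Pressure head ψ = P/(ρg) = 480×1000 / (1000 × 9.81) = 48.93 m.
Velocity head = v²/(2g) = 5.23² / (2 × 9.81) = 1.394 m.
h = z + ψ + v²/(2g) = 81.46 + 48.93 + 1.394 = 131.78 m.

h ≈ 131.78 m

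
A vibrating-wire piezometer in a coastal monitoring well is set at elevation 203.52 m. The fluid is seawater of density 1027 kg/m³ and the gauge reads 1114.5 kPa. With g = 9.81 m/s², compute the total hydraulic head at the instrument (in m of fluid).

ψ = P/(ρg) = 1114.5×1000 / (1027 × 9.81) = 110.62 m.
h = z + ψ = 203.52 + 110.62 = 314.14 m.

h ≈ 314.14 m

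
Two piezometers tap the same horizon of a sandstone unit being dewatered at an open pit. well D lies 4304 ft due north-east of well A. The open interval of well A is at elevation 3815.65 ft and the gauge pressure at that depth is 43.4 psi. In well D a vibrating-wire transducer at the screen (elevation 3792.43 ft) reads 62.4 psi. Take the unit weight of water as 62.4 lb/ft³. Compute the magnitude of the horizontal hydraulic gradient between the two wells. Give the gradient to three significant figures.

Pressure head at well A: ψ = 144·P/γ = 144 × 43.4 / 62.4 = 100.15 ft.
Total head at well A: h = z + ψ = 3815.65 + 100.15 = 3915.80 ft.
Pressure head at well D: ψ = 144·P/γ = 144 × 62.4 / 62.4 = 144.00 ft.
Total head at well D: h = z + ψ = 3792.43 + 144.00 = 3936.43 ft.
Head difference: h(well A) − h(well D) = 3915.80 − 3936.43 = -20.63 ft.
Hydraulic gradient: i = |Δh| / L = 20.63 / 4304 = 0.00479.

i ≈ 0.00479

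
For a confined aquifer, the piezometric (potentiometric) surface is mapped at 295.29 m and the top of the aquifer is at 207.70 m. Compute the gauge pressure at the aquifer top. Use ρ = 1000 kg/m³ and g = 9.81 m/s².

Pressure head at the aquifer top: ψ = h − z = 295.29 − 207.70 = 87.59 m.
P = ρgψ = 1000 × 9.81 × 87.59 = 859258 Pa ≈ 859 kPa.

P ≈ 859 kPa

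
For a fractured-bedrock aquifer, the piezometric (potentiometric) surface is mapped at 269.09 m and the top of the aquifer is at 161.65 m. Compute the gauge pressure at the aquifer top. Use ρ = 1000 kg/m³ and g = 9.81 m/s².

P ≈ 1050 kPa

Pressure head at the aquifer top: ψ = h − z = 269.09 − 161.65 = 107.44 m.
P = ρgψ = 1000 × 9.81 × 107.44 = 1053986 Pa ≈ 1050 kPa.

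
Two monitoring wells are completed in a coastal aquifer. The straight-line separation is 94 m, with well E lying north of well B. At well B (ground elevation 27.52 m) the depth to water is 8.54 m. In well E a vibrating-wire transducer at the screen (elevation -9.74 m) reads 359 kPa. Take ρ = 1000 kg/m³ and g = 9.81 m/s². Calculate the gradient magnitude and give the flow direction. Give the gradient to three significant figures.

i ≈ 0.0838; groundwater flows toward the south

Total head at well B: h = 27.52 − 8.54 = 18.98 m.
Pressure head at well E: ψ = P/(ρg) = 359×1000 / (1000 × 9.81) = 36.60 m.
Total head at well E: h = z + ψ = -9.74 + 36.60 = 26.86 m.
Head difference: h(well B) − h(well E) = 18.98 − 26.86 = -7.88 m.
Hydraulic gradient: i = |Δh| / L = 7.88 / 94 = 0.0838.
Flow is from higher to lower head: from well E toward well B, i.e. toward the south.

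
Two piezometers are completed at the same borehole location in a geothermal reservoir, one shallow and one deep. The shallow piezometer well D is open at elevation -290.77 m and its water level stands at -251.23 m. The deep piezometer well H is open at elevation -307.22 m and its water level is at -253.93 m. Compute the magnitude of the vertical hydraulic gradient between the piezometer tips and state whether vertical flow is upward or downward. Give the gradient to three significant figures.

Total head at well D: h = -251.23 m (water level in the standpipe).
Total head at well H: h = -253.93 m.
Δh = h(well D) − h(well H) = -251.23 − (-253.93) = 2.70 m.
Vertical separation Δz = -290.77 − (-307.22) = 16.45 m.
|i_v| = |Δh| / Δz = 2.70 / 16.45 = 0.164.
Head is higher in the shallow piezometer, so vertical flow is downward (recharge condition).

|i_v| ≈ 0.164; vertical flow is downward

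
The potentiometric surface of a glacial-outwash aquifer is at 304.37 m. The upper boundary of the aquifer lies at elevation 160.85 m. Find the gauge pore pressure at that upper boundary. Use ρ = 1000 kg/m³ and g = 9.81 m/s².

P ≈ 1410 kPa

Pressure head at the aquifer top: ψ = h − z = 304.37 − 160.85 = 143.52 m.
P = ρgψ = 1000 × 9.81 × 143.52 = 1407931 Pa ≈ 1410 kPa.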